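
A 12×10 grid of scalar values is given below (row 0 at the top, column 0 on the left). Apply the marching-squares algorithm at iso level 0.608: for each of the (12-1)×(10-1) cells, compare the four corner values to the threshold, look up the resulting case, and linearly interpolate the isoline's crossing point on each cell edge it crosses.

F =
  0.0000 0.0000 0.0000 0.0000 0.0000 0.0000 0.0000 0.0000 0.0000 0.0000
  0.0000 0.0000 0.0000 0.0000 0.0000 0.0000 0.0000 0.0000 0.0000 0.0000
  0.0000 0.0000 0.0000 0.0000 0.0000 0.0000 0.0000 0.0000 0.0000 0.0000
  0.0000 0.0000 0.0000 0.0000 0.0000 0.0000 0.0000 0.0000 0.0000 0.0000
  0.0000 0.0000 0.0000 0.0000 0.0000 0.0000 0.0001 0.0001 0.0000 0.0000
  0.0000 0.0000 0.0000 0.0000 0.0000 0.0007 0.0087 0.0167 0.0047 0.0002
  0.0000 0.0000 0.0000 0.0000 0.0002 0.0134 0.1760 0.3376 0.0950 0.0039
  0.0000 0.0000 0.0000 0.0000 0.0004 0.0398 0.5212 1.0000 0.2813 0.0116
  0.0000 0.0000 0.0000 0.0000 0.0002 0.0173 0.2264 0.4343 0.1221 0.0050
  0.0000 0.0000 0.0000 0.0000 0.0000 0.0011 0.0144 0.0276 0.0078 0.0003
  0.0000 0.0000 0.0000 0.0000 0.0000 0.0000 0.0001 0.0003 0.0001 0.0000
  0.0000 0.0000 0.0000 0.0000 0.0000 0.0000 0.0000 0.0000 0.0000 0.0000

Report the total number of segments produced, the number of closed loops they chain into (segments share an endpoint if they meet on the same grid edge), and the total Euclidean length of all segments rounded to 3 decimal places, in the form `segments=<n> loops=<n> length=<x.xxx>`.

segments=4 loops=1 length=3.769

cell (6,6): code 0100 → (6.408,7.000)–(7.000,6.181)
cell (6,7): code 1000 → (7.000,7.545)–(6.408,7.000)
cell (7,6): code 0010 → (7.000,6.181)–(7.693,7.000)
cell (7,7): code 0001 → (7.693,7.000)–(7.000,7.545)
total: 4 segments, chained into 1 closed loop(s), length Σ = 3.769455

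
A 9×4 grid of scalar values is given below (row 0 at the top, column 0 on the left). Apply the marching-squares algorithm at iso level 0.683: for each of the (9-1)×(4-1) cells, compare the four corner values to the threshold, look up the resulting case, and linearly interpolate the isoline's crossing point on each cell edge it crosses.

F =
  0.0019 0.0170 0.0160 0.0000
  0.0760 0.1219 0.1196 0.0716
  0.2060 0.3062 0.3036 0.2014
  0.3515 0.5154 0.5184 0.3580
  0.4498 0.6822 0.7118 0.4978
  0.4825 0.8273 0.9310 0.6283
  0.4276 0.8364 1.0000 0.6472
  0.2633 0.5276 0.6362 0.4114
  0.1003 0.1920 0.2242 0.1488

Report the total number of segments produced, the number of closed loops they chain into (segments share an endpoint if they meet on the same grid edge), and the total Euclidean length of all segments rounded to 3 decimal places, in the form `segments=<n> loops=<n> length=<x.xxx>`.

cell (3,1): code 0100 → (3.851,2.000)–(4.000,1.027)
cell (3,2): code 1000 → (4.000,2.135)–(3.851,2.000)
cell (4,0): code 0100 → (4.006,1.000)–(5.000,0.581)
cell (4,1): code 1110 → (4.000,1.027)–(4.006,1.000)
cell (4,2): code 1001 → (5.000,2.819)–(4.000,2.135)
cell (5,0): code 0110 → (5.000,0.581)–(6.000,0.625)
cell (5,2): code 1001 → (6.000,2.899)–(5.000,2.819)
cell (6,0): code 0010 → (6.000,0.625)–(6.497,1.000)
cell (6,1): code 0011 → (6.497,1.000)–(6.871,2.000)
cell (6,2): code 0001 → (6.871,2.000)–(6.000,2.899)
total: 10 segments, chained into 1 closed loop(s), length Σ = 8.449646

segments=10 loops=1 length=8.450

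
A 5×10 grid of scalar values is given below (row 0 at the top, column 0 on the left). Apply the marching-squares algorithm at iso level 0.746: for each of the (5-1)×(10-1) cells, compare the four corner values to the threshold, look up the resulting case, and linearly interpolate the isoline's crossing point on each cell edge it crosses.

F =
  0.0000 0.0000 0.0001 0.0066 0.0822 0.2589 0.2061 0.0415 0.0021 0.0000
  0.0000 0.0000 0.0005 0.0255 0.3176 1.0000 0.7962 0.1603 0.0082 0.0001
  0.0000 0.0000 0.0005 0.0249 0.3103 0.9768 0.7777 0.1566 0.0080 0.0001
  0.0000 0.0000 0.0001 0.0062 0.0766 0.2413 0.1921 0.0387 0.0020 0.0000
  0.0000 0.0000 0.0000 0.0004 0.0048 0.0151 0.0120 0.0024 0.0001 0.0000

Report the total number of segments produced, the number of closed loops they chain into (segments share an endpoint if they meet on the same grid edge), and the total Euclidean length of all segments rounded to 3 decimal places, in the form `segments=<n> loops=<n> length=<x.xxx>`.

segments=8 loops=1 length=5.230

cell (0,4): code 0100 → (0.657,5.000)–(1.000,4.628)
cell (0,5): code 1100 → (0.915,6.000)–(0.657,5.000)
cell (0,6): code 1000 → (1.000,6.079)–(0.915,6.000)
cell (1,4): code 0110 → (1.000,4.628)–(2.000,4.654)
cell (1,6): code 1001 → (2.000,6.051)–(1.000,6.079)
cell (2,4): code 0010 → (2.000,4.654)–(2.314,5.000)
cell (2,5): code 0011 → (2.314,5.000)–(2.054,6.000)
cell (2,6): code 0001 → (2.054,6.000)–(2.000,6.051)
total: 8 segments, chained into 1 closed loop(s), length Σ = 5.230298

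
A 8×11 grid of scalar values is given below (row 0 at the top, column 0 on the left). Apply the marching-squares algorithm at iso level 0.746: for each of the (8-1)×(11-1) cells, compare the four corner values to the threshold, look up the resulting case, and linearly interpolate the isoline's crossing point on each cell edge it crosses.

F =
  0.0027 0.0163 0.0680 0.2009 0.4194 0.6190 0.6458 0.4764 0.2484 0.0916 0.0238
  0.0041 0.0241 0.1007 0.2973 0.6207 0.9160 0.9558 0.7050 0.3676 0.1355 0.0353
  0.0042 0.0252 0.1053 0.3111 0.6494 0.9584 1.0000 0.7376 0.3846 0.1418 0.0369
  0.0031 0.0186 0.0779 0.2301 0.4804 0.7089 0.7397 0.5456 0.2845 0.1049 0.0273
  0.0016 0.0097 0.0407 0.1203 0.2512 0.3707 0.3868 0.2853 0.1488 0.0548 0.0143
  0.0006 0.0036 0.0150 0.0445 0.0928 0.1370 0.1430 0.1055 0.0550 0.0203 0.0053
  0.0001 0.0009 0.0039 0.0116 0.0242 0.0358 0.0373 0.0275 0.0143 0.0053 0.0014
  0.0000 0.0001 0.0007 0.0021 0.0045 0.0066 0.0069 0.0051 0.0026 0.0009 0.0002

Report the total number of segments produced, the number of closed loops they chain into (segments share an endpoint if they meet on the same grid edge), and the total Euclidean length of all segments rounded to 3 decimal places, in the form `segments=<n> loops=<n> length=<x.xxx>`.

segments=8 loops=1 length=8.384

cell (0,4): code 0100 → (0.428,5.000)–(1.000,4.424)
cell (0,5): code 1100 → (0.323,6.000)–(0.428,5.000)
cell (0,6): code 1000 → (1.000,6.837)–(0.323,6.000)
cell (1,4): code 0110 → (1.000,4.424)–(2.000,4.313)
cell (1,6): code 1001 → (2.000,6.968)–(1.000,6.837)
cell (2,4): code 0010 → (2.000,4.313)–(2.851,5.000)
cell (2,5): code 0011 → (2.851,5.000)–(2.976,6.000)
cell (2,6): code 0001 → (2.976,6.000)–(2.000,6.968)
total: 8 segments, chained into 1 closed loop(s), length Σ = 8.384444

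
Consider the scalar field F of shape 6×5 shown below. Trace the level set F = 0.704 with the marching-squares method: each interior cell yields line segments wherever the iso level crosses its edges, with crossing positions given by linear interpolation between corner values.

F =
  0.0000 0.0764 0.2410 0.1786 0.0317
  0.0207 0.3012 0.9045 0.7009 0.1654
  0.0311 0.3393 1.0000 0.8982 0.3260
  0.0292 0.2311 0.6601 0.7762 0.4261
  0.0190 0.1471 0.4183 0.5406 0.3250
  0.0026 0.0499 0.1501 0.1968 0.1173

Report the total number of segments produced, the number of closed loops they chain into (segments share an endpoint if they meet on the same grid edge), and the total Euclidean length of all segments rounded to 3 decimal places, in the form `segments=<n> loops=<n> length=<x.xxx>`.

segments=10 loops=1 length=6.999

cell (0,1): code 0100 → (0.698,2.000)–(1.000,1.668)
cell (0,2): code 1000 → (1.000,2.985)–(0.698,2.000)
cell (1,1): code 0110 → (1.000,1.668)–(2.000,1.552)
cell (1,2): code 1101 → (1.016,3.000)–(1.000,2.985)
cell (1,3): code 1000 → (2.000,3.339)–(1.016,3.000)
cell (2,1): code 0010 → (2.000,1.552)–(2.871,2.000)
cell (2,2): code 0111 → (2.871,2.000)–(3.000,2.378)
cell (2,3): code 1001 → (3.000,3.206)–(2.000,3.339)
cell (3,2): code 0010 → (3.000,2.378)–(3.306,3.000)
cell (3,3): code 0001 → (3.306,3.000)–(3.000,3.206)
total: 10 segments, chained into 1 closed loop(s), length Σ = 6.999375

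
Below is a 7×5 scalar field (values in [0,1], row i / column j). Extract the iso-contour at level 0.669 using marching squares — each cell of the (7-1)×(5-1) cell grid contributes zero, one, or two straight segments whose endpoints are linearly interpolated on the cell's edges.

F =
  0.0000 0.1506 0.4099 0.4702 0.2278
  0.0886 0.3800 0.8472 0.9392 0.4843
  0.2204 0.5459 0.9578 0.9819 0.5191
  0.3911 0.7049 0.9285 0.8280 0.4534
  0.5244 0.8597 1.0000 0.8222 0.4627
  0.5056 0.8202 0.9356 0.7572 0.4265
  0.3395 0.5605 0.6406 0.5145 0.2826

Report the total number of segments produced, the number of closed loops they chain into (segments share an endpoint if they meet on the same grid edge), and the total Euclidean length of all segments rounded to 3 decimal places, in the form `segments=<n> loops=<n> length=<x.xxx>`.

cell (0,1): code 0100 → (0.592,2.000)–(1.000,1.619)
cell (0,2): code 1100 → (0.424,3.000)–(0.592,2.000)
cell (0,3): code 1000 → (1.000,3.594)–(0.424,3.000)
cell (1,1): code 0110 → (1.000,1.619)–(2.000,1.299)
cell (1,3): code 1001 → (2.000,3.676)–(1.000,3.594)
cell (2,0): code 0100 → (2.774,1.000)–(3.000,0.886)
cell (2,1): code 1110 → (2.000,1.299)–(2.774,1.000)
cell (2,3): code 1001 → (3.000,3.424)–(2.000,3.676)
cell (3,0): code 0110 → (3.000,0.886)–(4.000,0.431)
cell (3,3): code 1001 → (4.000,3.426)–(3.000,3.424)
cell (4,0): code 0110 → (4.000,0.431)–(5.000,0.519)
cell (4,3): code 1001 → (5.000,3.267)–(4.000,3.426)
cell (5,0): code 0010 → (5.000,0.519)–(5.582,1.000)
cell (5,1): code 0011 → (5.582,1.000)–(5.904,2.000)
cell (5,2): code 0011 → (5.904,2.000)–(5.363,3.000)
cell (5,3): code 0001 → (5.363,3.000)–(5.000,3.267)
total: 16 segments, chained into 1 closed loop(s), length Σ = 14.074840

segments=16 loops=1 length=14.075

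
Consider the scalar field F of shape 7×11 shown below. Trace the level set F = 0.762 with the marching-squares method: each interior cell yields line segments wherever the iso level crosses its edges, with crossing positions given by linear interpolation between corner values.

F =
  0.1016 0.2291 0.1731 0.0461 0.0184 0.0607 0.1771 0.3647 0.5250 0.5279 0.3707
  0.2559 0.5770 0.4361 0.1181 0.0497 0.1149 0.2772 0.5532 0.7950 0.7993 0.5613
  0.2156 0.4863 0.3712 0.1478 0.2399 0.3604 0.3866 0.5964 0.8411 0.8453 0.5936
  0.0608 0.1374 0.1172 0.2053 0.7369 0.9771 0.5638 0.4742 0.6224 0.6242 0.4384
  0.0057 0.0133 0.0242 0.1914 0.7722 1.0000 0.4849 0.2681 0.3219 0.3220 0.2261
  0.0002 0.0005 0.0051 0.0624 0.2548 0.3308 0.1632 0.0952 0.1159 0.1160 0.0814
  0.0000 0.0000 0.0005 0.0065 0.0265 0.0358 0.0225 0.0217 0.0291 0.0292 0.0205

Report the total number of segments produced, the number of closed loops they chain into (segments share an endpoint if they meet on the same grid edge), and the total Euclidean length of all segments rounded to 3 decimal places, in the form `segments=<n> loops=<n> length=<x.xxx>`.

cell (0,7): code 0100 → (0.878,8.000)–(1.000,7.864)
cell (0,8): code 1100 → (0.863,9.000)–(0.878,8.000)
cell (0,9): code 1000 → (1.000,9.157)–(0.863,9.000)
cell (1,7): code 0110 → (1.000,7.864)–(2.000,7.677)
cell (1,9): code 1001 → (2.000,9.331)–(1.000,9.157)
cell (2,4): code 0100 → (2.651,5.000)–(3.000,4.104)
cell (2,5): code 1000 → (3.000,5.520)–(2.651,5.000)
cell (2,7): code 0010 → (2.000,7.677)–(2.362,8.000)
cell (2,8): code 0011 → (2.362,8.000)–(2.377,9.000)
cell (2,9): code 0001 → (2.377,9.000)–(2.000,9.331)
cell (3,3): code 0100 → (3.711,4.000)–(4.000,3.982)
cell (3,4): code 1110 → (3.000,4.104)–(3.711,4.000)
cell (3,5): code 1001 → (4.000,5.462)–(3.000,5.520)
cell (4,3): code 0010 → (4.000,3.982)–(4.020,4.000)
cell (4,4): code 0011 → (4.020,4.000)–(4.356,5.000)
cell (4,5): code 0001 → (4.356,5.000)–(4.000,5.462)
total: 16 segments, chained into 2 closed loop(s), length Σ = 10.672603

segments=16 loops=2 length=10.673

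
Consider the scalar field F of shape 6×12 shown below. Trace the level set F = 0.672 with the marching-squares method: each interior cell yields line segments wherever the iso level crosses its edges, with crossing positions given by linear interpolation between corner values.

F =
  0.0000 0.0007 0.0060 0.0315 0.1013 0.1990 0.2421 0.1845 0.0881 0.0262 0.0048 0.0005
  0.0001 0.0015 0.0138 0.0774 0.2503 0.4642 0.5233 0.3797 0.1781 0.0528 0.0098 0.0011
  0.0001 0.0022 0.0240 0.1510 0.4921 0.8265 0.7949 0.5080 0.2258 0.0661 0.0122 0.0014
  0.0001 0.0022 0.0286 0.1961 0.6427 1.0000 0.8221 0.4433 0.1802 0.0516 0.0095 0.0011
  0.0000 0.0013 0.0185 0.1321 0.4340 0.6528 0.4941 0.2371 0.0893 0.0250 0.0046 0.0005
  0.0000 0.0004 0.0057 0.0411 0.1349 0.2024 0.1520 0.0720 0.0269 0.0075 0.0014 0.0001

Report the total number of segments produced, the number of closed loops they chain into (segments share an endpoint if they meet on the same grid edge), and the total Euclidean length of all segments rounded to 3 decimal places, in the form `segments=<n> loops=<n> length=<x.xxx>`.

segments=8 loops=1 length=7.387

cell (1,4): code 0100 → (1.574,5.000)–(2.000,4.538)
cell (1,5): code 1100 → (1.547,6.000)–(1.574,5.000)
cell (1,6): code 1000 → (2.000,6.428)–(1.547,6.000)
cell (2,4): code 0110 → (2.000,4.538)–(3.000,4.082)
cell (2,6): code 1001 → (3.000,6.396)–(2.000,6.428)
cell (3,4): code 0010 → (3.000,4.082)–(3.945,5.000)
cell (3,5): code 0011 → (3.945,5.000)–(3.458,6.000)
cell (3,6): code 0001 → (3.458,6.000)–(3.000,6.396)
total: 8 segments, chained into 1 closed loop(s), length Σ = 7.386669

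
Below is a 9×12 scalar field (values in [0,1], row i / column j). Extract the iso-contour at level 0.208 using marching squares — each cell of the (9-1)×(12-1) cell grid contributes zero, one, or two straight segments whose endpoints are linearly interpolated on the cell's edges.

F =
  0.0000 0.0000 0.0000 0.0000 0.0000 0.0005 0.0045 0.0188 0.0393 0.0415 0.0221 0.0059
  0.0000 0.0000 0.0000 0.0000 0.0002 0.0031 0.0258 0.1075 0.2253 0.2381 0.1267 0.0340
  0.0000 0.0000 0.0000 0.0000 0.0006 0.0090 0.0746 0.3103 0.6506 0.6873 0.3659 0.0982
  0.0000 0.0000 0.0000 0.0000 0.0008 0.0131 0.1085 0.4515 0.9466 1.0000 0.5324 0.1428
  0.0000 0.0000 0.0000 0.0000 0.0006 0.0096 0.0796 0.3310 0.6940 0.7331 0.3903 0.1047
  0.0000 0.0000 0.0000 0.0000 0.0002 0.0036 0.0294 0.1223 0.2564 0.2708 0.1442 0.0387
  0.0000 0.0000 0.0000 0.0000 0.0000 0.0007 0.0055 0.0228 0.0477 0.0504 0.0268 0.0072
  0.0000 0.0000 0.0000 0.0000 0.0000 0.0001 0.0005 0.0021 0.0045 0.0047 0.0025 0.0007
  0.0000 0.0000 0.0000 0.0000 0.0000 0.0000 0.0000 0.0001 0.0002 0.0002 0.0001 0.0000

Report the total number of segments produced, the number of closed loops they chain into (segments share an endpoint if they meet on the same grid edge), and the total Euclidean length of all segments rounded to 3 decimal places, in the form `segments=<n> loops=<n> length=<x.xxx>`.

segments=18 loops=1 length=14.010

cell (0,7): code 0100 → (0.907,8.000)–(1.000,7.853)
cell (0,8): code 1100 → (0.847,9.000)–(0.907,8.000)
cell (0,9): code 1000 → (1.000,9.270)–(0.847,9.000)
cell (1,6): code 0100 → (1.496,7.000)–(2.000,6.566)
cell (1,7): code 1110 → (1.000,7.853)–(1.496,7.000)
cell (1,9): code 1101 → (1.340,10.000)–(1.000,9.270)
cell (1,10): code 1000 → (2.000,10.590)–(1.340,10.000)
cell (2,6): code 0110 → (2.000,6.566)–(3.000,6.290)
cell (2,10): code 1001 → (3.000,10.833)–(2.000,10.590)
cell (3,6): code 0110 → (3.000,6.290)–(4.000,6.511)
cell (3,10): code 1001 → (4.000,10.638)–(3.000,10.833)
cell (4,6): code 0010 → (4.000,6.511)–(4.589,7.000)
cell (4,7): code 0111 → (4.589,7.000)–(5.000,7.639)
cell (4,9): code 1011 → (5.000,9.496)–(4.741,10.000)
cell (4,10): code 0001 → (4.741,10.000)–(4.000,10.638)
cell (5,7): code 0010 → (5.000,7.639)–(5.232,8.000)
cell (5,8): code 0011 → (5.232,8.000)–(5.285,9.000)
cell (5,9): code 0001 → (5.285,9.000)–(5.000,9.496)
total: 18 segments, chained into 1 closed loop(s), length Σ = 14.010417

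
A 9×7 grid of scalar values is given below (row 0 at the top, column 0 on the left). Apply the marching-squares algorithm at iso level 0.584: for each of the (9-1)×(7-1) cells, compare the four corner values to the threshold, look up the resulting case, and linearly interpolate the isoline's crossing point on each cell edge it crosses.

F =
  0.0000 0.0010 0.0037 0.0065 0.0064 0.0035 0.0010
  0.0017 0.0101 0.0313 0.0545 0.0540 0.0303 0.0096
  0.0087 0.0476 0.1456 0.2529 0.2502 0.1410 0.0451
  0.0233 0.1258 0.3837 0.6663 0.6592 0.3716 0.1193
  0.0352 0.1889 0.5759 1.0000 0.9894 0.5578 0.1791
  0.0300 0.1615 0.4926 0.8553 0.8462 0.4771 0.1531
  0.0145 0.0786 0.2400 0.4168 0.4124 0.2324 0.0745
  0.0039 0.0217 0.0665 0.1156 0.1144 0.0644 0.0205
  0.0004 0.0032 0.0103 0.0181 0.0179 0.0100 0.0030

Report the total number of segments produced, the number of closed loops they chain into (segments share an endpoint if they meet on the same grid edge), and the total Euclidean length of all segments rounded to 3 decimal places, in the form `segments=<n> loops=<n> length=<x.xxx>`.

segments=10 loops=1 length=9.052

cell (2,2): code 0100 → (2.801,3.000)–(3.000,2.709)
cell (2,3): code 1100 → (2.816,4.000)–(2.801,3.000)
cell (2,4): code 1000 → (3.000,4.261)–(2.816,4.000)
cell (3,2): code 0110 → (3.000,2.709)–(4.000,2.019)
cell (3,4): code 1001 → (4.000,4.939)–(3.000,4.261)
cell (4,2): code 0110 → (4.000,2.019)–(5.000,2.252)
cell (4,4): code 1001 → (5.000,4.710)–(4.000,4.939)
cell (5,2): code 0010 → (5.000,2.252)–(5.619,3.000)
cell (5,3): code 0011 → (5.619,3.000)–(5.604,4.000)
cell (5,4): code 0001 → (5.604,4.000)–(5.000,4.710)
total: 10 segments, chained into 1 closed loop(s), length Σ = 9.051540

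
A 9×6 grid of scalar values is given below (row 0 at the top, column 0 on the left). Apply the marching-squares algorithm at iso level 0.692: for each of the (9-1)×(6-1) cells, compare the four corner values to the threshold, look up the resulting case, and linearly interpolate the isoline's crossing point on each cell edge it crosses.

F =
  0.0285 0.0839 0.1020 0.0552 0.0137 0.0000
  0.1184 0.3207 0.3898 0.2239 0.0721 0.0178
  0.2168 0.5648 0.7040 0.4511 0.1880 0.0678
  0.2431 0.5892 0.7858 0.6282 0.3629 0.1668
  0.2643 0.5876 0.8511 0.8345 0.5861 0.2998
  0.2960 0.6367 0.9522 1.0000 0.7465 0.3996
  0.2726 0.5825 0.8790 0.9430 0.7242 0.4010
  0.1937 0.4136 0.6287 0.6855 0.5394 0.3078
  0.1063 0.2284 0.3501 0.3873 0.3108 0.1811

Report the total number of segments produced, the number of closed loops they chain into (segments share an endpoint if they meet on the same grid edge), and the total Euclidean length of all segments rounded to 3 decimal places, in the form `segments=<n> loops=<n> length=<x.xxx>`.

segments=16 loops=1 length=12.474

cell (1,1): code 0100 → (1.962,2.000)–(2.000,1.914)
cell (1,2): code 1000 → (2.000,2.047)–(1.962,2.000)
cell (2,1): code 0110 → (2.000,1.914)–(3.000,1.523)
cell (2,2): code 1001 → (3.000,2.595)–(2.000,2.047)
cell (3,1): code 0110 → (3.000,1.523)–(4.000,1.396)
cell (3,2): code 1101 → (3.309,3.000)–(3.000,2.595)
cell (3,3): code 1000 → (4.000,3.574)–(3.309,3.000)
cell (4,1): code 0110 → (4.000,1.396)–(5.000,1.175)
cell (4,3): code 1101 → (4.660,4.000)–(4.000,3.574)
cell (4,4): code 1000 → (5.000,4.157)–(4.660,4.000)
cell (5,1): code 0110 → (5.000,1.175)–(6.000,1.369)
cell (5,4): code 1001 → (6.000,4.100)–(5.000,4.157)
cell (6,1): code 0010 → (6.000,1.369)–(6.747,2.000)
cell (6,2): code 0011 → (6.747,2.000)–(6.975,3.000)
cell (6,3): code 0011 → (6.975,3.000)–(6.174,4.000)
cell (6,4): code 0001 → (6.174,4.000)–(6.000,4.100)
total: 16 segments, chained into 1 closed loop(s), length Σ = 12.474018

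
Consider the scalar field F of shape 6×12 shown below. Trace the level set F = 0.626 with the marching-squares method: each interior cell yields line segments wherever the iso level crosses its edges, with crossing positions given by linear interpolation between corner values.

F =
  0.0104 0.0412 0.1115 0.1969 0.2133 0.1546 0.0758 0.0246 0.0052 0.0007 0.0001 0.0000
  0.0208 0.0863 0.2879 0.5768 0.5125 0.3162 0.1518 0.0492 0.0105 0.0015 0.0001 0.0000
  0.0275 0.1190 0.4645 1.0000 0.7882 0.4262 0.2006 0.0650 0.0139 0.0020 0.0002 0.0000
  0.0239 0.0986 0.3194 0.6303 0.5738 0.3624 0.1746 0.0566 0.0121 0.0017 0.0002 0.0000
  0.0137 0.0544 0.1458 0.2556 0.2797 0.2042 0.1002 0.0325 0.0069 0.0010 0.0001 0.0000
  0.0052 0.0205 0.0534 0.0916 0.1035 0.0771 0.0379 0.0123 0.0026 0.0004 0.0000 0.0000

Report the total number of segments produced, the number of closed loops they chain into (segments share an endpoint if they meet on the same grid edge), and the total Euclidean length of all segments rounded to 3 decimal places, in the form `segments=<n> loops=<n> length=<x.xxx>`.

segments=8 loops=1 length=6.050

cell (1,2): code 0100 → (1.116,3.000)–(2.000,2.302)
cell (1,3): code 1100 → (1.412,4.000)–(1.116,3.000)
cell (1,4): code 1000 → (2.000,4.448)–(1.412,4.000)
cell (2,2): code 0110 → (2.000,2.302)–(3.000,2.986)
cell (2,3): code 1011 → (3.000,3.076)–(2.757,4.000)
cell (2,4): code 0001 → (2.757,4.000)–(2.000,4.448)
cell (3,2): code 0010 → (3.000,2.986)–(3.011,3.000)
cell (3,3): code 0001 → (3.011,3.000)–(3.000,3.076)
total: 8 segments, chained into 1 closed loop(s), length Σ = 6.050158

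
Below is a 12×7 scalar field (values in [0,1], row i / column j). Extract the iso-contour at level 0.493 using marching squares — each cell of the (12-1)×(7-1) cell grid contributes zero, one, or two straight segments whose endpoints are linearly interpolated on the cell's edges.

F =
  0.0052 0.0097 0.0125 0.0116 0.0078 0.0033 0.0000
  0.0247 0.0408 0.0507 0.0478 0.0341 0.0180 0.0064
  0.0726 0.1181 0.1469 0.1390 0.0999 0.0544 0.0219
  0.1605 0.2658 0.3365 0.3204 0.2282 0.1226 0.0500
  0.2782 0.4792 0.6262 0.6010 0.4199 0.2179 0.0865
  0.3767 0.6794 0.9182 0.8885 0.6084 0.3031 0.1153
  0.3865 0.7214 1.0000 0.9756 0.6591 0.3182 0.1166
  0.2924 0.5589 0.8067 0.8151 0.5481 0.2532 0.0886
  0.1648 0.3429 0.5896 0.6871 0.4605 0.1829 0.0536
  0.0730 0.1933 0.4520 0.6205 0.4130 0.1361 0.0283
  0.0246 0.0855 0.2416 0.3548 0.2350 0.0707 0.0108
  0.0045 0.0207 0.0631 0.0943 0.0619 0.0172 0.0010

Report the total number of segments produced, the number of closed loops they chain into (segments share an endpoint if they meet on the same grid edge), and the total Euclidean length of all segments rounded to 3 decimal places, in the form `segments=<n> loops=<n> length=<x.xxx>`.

segments=20 loops=1 length=15.647

cell (3,1): code 0100 → (3.540,2.000)–(4.000,1.094)
cell (3,2): code 1100 → (3.615,3.000)–(3.540,2.000)
cell (3,3): code 1000 → (4.000,3.596)–(3.615,3.000)
cell (4,0): code 0100 → (4.069,1.000)–(5.000,0.384)
cell (4,1): code 1110 → (4.000,1.094)–(4.069,1.000)
cell (4,3): code 1101 → (4.388,4.000)–(4.000,3.596)
cell (4,4): code 1000 → (5.000,4.378)–(4.388,4.000)
cell (5,0): code 0110 → (5.000,0.384)–(6.000,0.318)
cell (5,4): code 1001 → (6.000,4.487)–(5.000,4.378)
cell (6,0): code 0110 → (6.000,0.318)–(7.000,0.753)
cell (6,4): code 1001 → (7.000,4.187)–(6.000,4.487)
cell (7,0): code 0010 → (7.000,0.753)–(7.305,1.000)
cell (7,1): code 0111 → (7.305,1.000)–(8.000,1.608)
cell (7,3): code 1011 → (8.000,3.857)–(7.629,4.000)
cell (7,4): code 0001 → (7.629,4.000)–(7.000,4.187)
cell (8,1): code 0010 → (8.000,1.608)–(8.702,2.000)
cell (8,2): code 0111 → (8.702,2.000)–(9.000,2.243)
cell (8,3): code 1001 → (9.000,3.614)–(8.000,3.857)
cell (9,2): code 0010 → (9.000,2.243)–(9.480,3.000)
cell (9,3): code 0001 → (9.480,3.000)–(9.000,3.614)
total: 20 segments, chained into 1 closed loop(s), length Σ = 15.646698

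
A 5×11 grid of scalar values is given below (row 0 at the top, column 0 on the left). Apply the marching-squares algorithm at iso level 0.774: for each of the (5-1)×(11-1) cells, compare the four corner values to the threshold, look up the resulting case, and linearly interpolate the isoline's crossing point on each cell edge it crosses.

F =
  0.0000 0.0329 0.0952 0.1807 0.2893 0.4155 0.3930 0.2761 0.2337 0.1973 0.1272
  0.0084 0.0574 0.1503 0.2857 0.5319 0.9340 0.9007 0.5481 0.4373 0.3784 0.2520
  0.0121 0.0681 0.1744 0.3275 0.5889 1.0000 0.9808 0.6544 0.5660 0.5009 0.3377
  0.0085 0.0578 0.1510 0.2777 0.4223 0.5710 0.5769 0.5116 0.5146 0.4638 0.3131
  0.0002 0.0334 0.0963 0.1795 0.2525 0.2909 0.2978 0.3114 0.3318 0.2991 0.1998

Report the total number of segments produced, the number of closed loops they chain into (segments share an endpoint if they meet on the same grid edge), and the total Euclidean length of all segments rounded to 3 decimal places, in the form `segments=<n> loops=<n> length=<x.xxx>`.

segments=8 loops=1 length=6.567

cell (0,4): code 0100 → (0.691,5.000)–(1.000,4.602)
cell (0,5): code 1100 → (0.750,6.000)–(0.691,5.000)
cell (0,6): code 1000 → (1.000,6.359)–(0.750,6.000)
cell (1,4): code 0110 → (1.000,4.602)–(2.000,4.450)
cell (1,6): code 1001 → (2.000,6.634)–(1.000,6.359)
cell (2,4): code 0010 → (2.000,4.450)–(2.527,5.000)
cell (2,5): code 0011 → (2.527,5.000)–(2.512,6.000)
cell (2,6): code 0001 → (2.512,6.000)–(2.000,6.634)
total: 8 segments, chained into 1 closed loop(s), length Σ = 6.567278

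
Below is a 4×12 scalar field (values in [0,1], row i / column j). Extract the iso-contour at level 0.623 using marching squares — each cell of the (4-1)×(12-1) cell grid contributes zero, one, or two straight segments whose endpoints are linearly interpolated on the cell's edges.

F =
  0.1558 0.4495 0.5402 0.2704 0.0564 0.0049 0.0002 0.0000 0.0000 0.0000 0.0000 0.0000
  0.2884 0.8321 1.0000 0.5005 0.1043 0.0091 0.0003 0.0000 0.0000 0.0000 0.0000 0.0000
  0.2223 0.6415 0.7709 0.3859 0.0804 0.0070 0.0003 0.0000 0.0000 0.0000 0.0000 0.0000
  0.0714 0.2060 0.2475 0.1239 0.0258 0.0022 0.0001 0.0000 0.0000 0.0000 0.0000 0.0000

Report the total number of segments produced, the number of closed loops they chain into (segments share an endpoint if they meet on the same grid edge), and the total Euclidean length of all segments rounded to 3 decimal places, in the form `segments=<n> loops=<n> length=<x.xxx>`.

segments=8 loops=1 length=6.509

cell (0,0): code 0100 → (0.453,1.000)–(1.000,0.615)
cell (0,1): code 1100 → (0.180,2.000)–(0.453,1.000)
cell (0,2): code 1000 → (1.000,2.755)–(0.180,2.000)
cell (1,0): code 0110 → (1.000,0.615)–(2.000,0.956)
cell (1,2): code 1001 → (2.000,2.384)–(1.000,2.755)
cell (2,0): code 0010 → (2.000,0.956)–(2.042,1.000)
cell (2,1): code 0011 → (2.042,1.000)–(2.283,2.000)
cell (2,2): code 0001 → (2.283,2.000)–(2.000,2.384)
total: 8 segments, chained into 1 closed loop(s), length Σ = 6.508789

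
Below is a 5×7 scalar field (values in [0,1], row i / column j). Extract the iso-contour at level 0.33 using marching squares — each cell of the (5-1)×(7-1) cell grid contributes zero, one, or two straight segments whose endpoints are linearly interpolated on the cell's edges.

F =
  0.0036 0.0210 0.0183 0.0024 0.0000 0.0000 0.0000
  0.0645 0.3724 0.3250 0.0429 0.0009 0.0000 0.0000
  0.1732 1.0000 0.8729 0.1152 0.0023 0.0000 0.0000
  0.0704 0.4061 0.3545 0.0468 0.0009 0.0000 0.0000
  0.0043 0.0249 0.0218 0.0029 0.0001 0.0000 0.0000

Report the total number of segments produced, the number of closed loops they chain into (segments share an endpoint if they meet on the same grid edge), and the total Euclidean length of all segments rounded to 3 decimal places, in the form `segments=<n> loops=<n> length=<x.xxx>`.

cell (0,0): code 0100 → (0.879,1.000)–(1.000,0.862)
cell (0,1): code 1000 → (1.000,1.895)–(0.879,1.000)
cell (1,0): code 0110 → (1.000,0.862)–(2.000,0.190)
cell (1,1): code 1101 → (1.009,2.000)–(1.000,1.895)
cell (1,2): code 1000 → (2.000,2.717)–(1.009,2.000)
cell (2,0): code 0110 → (2.000,0.190)–(3.000,0.773)
cell (2,2): code 1001 → (3.000,2.080)–(2.000,2.717)
cell (3,0): code 0010 → (3.000,0.773)–(3.200,1.000)
cell (3,1): code 0011 → (3.200,1.000)–(3.074,2.000)
cell (3,2): code 0001 → (3.074,2.000)–(3.000,2.080)
total: 10 segments, chained into 1 closed loop(s), length Σ = 7.381439

segments=10 loops=1 length=7.381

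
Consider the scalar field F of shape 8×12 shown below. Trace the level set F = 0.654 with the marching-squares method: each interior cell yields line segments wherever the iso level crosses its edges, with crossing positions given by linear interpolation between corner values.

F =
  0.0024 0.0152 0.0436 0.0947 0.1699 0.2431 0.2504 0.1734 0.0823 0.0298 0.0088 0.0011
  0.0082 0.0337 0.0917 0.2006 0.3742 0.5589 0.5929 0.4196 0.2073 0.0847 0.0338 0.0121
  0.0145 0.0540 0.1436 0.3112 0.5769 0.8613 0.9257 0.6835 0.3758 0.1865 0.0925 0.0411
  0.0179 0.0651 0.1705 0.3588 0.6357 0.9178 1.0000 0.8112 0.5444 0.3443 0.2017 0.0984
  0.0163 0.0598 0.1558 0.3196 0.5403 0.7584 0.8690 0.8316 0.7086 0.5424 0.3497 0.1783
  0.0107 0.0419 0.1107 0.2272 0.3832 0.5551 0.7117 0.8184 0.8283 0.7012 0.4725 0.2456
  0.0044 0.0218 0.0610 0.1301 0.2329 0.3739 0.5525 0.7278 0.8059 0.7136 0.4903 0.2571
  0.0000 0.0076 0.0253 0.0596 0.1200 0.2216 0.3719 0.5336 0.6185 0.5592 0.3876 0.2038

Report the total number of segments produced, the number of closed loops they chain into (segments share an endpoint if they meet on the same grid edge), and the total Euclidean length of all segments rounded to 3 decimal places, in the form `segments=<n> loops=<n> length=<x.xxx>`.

segments=20 loops=1 length=16.291

cell (1,4): code 0100 → (1.314,5.000)–(2.000,4.271)
cell (1,5): code 1100 → (1.184,6.000)–(1.314,5.000)
cell (1,6): code 1100 → (1.888,7.000)–(1.184,6.000)
cell (1,7): code 1000 → (2.000,7.096)–(1.888,7.000)
cell (2,4): code 0110 → (2.000,4.271)–(3.000,4.065)
cell (2,7): code 1001 → (3.000,7.589)–(2.000,7.096)
cell (3,4): code 0110 → (3.000,4.065)–(4.000,4.521)
cell (3,7): code 1101 → (3.667,8.000)–(3.000,7.589)
cell (3,8): code 1000 → (4.000,8.329)–(3.667,8.000)
cell (4,4): code 0010 → (4.000,4.521)–(4.514,5.000)
cell (4,5): code 0111 → (4.514,5.000)–(5.000,5.632)
cell (4,8): code 1101 → (4.703,9.000)–(4.000,8.329)
cell (4,9): code 1000 → (5.000,9.206)–(4.703,9.000)
cell (5,5): code 0010 → (5.000,5.632)–(5.362,6.000)
cell (5,6): code 0111 → (5.362,6.000)–(6.000,6.579)
cell (5,9): code 1001 → (6.000,9.267)–(5.000,9.206)
cell (6,6): code 0010 → (6.000,6.579)–(6.380,7.000)
cell (6,7): code 0011 → (6.380,7.000)–(6.811,8.000)
cell (6,8): code 0011 → (6.811,8.000)–(6.386,9.000)
cell (6,9): code 0001 → (6.386,9.000)–(6.000,9.267)
total: 20 segments, chained into 1 closed loop(s), length Σ = 16.290830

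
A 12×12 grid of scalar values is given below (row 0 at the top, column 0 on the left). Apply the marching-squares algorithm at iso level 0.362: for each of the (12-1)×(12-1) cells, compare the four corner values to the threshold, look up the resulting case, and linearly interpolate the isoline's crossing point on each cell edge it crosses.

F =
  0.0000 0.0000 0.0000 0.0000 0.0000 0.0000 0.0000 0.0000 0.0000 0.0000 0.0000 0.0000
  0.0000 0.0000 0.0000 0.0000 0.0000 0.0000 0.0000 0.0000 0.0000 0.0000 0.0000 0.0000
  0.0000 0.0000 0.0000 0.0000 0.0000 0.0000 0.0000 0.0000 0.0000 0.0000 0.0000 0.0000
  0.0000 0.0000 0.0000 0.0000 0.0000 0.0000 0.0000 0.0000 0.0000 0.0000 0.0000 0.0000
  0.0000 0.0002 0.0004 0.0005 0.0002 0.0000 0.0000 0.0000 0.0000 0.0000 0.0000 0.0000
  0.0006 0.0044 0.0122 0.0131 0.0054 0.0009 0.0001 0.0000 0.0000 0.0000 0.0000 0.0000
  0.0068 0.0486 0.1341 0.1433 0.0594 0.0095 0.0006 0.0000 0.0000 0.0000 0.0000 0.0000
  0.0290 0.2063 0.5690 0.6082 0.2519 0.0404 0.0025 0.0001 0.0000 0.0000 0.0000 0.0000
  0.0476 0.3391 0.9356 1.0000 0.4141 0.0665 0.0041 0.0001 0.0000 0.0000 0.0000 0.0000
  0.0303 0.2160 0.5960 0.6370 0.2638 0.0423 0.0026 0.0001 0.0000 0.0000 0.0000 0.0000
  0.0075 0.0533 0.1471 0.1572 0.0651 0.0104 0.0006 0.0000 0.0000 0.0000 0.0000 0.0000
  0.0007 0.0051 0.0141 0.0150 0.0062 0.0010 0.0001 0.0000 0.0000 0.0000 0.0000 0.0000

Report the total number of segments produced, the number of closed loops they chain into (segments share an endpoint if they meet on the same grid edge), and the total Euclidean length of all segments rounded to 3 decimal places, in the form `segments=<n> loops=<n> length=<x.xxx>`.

cell (6,1): code 0100 → (6.524,2.000)–(7.000,1.429)
cell (6,2): code 1100 → (6.470,3.000)–(6.524,2.000)
cell (6,3): code 1000 → (7.000,3.691)–(6.470,3.000)
cell (7,1): code 0110 → (7.000,1.429)–(8.000,1.038)
cell (7,3): code 1101 → (7.679,4.000)–(7.000,3.691)
cell (7,4): code 1000 → (8.000,4.150)–(7.679,4.000)
cell (8,1): code 0110 → (8.000,1.038)–(9.000,1.384)
cell (8,3): code 1011 → (9.000,3.737)–(8.347,4.000)
cell (8,4): code 0001 → (8.347,4.000)–(8.000,4.150)
cell (9,1): code 0010 → (9.000,1.384)–(9.521,2.000)
cell (9,2): code 0011 → (9.521,2.000)–(9.573,3.000)
cell (9,3): code 0001 → (9.573,3.000)–(9.000,3.737)
total: 12 segments, chained into 1 closed loop(s), length Σ = 9.670925

segments=12 loops=1 length=9.671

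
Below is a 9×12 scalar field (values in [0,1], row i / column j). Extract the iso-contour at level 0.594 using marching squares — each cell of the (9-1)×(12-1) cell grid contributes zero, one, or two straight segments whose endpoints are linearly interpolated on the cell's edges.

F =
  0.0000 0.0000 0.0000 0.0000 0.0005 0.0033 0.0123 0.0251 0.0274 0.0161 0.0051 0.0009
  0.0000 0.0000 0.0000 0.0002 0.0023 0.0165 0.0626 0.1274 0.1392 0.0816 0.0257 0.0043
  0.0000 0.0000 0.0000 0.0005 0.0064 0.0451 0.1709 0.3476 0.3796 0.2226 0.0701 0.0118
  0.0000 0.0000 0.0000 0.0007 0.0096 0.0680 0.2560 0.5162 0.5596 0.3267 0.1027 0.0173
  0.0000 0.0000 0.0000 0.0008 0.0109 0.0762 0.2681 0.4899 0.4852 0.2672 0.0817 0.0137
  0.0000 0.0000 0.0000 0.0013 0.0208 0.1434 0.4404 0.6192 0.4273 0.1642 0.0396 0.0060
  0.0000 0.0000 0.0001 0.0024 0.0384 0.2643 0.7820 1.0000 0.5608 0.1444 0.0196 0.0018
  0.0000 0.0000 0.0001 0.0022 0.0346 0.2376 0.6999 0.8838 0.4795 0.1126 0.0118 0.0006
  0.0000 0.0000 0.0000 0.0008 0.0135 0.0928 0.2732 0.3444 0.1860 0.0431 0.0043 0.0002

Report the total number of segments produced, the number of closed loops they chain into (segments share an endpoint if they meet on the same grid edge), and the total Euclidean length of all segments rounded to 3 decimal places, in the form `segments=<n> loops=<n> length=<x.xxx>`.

cell (4,6): code 0100 → (4.805,7.000)–(5.000,6.859)
cell (4,7): code 1000 → (5.000,7.131)–(4.805,7.000)
cell (5,5): code 0100 → (5.450,6.000)–(6.000,5.637)
cell (5,6): code 1110 → (5.000,6.859)–(5.450,6.000)
cell (5,7): code 1001 → (6.000,7.924)–(5.000,7.131)
cell (6,5): code 0110 → (6.000,5.637)–(7.000,5.771)
cell (6,7): code 1001 → (7.000,7.717)–(6.000,7.924)
cell (7,5): code 0010 → (7.000,5.771)–(7.248,6.000)
cell (7,6): code 0011 → (7.248,6.000)–(7.537,7.000)
cell (7,7): code 0001 → (7.537,7.000)–(7.000,7.717)
total: 10 segments, chained into 1 closed loop(s), length Σ = 7.685583

segments=10 loops=1 length=7.686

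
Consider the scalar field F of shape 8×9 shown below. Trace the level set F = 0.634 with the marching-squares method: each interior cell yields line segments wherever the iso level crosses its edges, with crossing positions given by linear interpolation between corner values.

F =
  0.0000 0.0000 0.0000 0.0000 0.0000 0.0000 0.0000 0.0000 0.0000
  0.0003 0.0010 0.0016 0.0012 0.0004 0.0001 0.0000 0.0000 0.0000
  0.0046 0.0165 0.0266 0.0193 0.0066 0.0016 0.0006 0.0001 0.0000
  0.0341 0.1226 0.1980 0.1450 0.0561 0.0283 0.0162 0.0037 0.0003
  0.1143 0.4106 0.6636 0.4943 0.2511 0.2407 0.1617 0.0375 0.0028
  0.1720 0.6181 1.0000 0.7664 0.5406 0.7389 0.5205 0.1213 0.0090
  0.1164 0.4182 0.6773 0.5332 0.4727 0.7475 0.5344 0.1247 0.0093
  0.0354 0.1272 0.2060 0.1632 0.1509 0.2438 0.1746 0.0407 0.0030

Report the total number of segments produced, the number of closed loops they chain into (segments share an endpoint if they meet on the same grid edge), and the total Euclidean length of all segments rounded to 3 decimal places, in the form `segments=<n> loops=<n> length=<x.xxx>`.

cell (3,1): code 0100 → (3.936,2.000)–(4.000,1.883)
cell (3,2): code 1000 → (4.000,2.175)–(3.936,2.000)
cell (4,1): code 0110 → (4.000,1.883)–(5.000,1.042)
cell (4,2): code 1101 → (4.513,3.000)–(4.000,2.175)
cell (4,3): code 1000 → (5.000,3.586)–(4.513,3.000)
cell (4,4): code 0100 → (4.789,5.000)–(5.000,4.471)
cell (4,5): code 1000 → (5.000,5.480)–(4.789,5.000)
cell (5,1): code 0110 → (5.000,1.042)–(6.000,1.833)
cell (5,2): code 1011 → (6.000,2.300)–(5.568,3.000)
cell (5,3): code 0001 → (5.568,3.000)–(5.000,3.586)
cell (5,4): code 0110 → (5.000,4.471)–(6.000,4.587)
cell (5,5): code 1001 → (6.000,5.533)–(5.000,5.480)
cell (6,1): code 0010 → (6.000,1.833)–(6.092,2.000)
cell (6,2): code 0001 → (6.092,2.000)–(6.000,2.300)
cell (6,4): code 0010 → (6.000,4.587)–(6.225,5.000)
cell (6,5): code 0001 → (6.225,5.000)–(6.000,5.533)
total: 16 segments, chained into 2 closed loop(s), length Σ = 10.929121

segments=16 loops=2 length=10.929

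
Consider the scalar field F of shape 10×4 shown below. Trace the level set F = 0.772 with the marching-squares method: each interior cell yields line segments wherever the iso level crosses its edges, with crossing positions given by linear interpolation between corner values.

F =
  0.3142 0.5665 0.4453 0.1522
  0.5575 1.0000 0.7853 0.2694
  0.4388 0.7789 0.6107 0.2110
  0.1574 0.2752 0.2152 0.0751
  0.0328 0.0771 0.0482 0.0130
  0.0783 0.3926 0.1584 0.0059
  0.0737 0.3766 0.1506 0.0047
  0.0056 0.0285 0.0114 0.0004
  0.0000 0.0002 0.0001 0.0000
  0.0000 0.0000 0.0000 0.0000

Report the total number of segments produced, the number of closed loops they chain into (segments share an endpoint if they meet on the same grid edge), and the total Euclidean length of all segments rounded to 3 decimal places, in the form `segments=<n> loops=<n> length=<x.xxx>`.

segments=8 loops=1 length=4.491

cell (0,0): code 0100 → (0.474,1.000)–(1.000,0.485)
cell (0,1): code 1100 → (0.961,2.000)–(0.474,1.000)
cell (0,2): code 1000 → (1.000,2.026)–(0.961,2.000)
cell (1,0): code 0110 → (1.000,0.485)–(2.000,0.980)
cell (1,1): code 1011 → (2.000,1.041)–(1.076,2.000)
cell (1,2): code 0001 → (1.076,2.000)–(1.000,2.026)
cell (2,0): code 0010 → (2.000,0.980)–(2.014,1.000)
cell (2,1): code 0001 → (2.014,1.000)–(2.000,1.041)
total: 8 segments, chained into 1 closed loop(s), length Σ = 4.490854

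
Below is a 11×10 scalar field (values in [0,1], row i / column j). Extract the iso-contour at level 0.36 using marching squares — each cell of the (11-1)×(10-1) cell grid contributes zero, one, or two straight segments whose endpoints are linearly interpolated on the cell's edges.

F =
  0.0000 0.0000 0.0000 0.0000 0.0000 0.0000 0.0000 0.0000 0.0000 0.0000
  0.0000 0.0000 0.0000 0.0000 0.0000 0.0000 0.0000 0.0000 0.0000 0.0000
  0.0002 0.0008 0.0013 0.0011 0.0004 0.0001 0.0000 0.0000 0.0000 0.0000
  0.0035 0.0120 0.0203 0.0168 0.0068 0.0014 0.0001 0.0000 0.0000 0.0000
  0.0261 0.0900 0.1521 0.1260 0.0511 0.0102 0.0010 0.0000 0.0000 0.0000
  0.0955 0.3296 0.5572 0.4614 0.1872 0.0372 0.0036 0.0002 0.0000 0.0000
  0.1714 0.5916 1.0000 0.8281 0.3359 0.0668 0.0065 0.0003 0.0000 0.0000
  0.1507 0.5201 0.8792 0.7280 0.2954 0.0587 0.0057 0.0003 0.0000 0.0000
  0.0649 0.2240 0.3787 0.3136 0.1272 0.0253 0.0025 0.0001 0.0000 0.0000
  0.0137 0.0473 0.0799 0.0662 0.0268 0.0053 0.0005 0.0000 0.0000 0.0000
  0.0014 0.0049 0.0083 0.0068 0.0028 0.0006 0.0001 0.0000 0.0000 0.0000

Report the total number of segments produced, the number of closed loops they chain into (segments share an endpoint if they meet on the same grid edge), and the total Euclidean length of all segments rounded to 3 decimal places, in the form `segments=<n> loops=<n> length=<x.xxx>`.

cell (4,1): code 0100 → (4.513,2.000)–(5.000,1.134)
cell (4,2): code 1100 → (4.698,3.000)–(4.513,2.000)
cell (4,3): code 1000 → (5.000,3.370)–(4.698,3.000)
cell (5,0): code 0100 → (5.116,1.000)–(6.000,0.449)
cell (5,1): code 1110 → (5.000,1.134)–(5.116,1.000)
cell (5,3): code 1001 → (6.000,3.951)–(5.000,3.370)
cell (6,0): code 0110 → (6.000,0.449)–(7.000,0.567)
cell (6,3): code 1001 → (7.000,3.851)–(6.000,3.951)
cell (7,0): code 0010 → (7.000,0.567)–(7.541,1.000)
cell (7,1): code 0111 → (7.541,1.000)–(8.000,1.879)
cell (7,2): code 1011 → (8.000,2.287)–(7.888,3.000)
cell (7,3): code 0001 → (7.888,3.000)–(7.000,3.851)
cell (8,1): code 0010 → (8.000,1.879)–(8.063,2.000)
cell (8,2): code 0001 → (8.063,2.000)–(8.000,2.287)
total: 14 segments, chained into 1 closed loop(s), length Σ = 10.941739

segments=14 loops=1 length=10.942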